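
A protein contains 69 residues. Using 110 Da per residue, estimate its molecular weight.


MW = n_residues * 110 Da
MW = 69 * 110
MW = 7590 Da

7590 Da


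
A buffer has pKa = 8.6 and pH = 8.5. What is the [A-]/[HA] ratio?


[A-]/[HA] = 10^(pH - pKa)
= 10^(8.5 - 8.6)
= 0.7943

0.7943


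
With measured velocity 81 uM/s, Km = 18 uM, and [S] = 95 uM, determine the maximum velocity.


Vmax = v * (Km + [S]) / [S]
Vmax = 81 * (18 + 95) / 95
Vmax = 96.3474 uM/s

96.3474 uM/s


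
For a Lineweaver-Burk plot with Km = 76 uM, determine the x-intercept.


x-intercept = -1/Km
= -1/76
= -0.0132 1/uM

-0.0132 1/uM


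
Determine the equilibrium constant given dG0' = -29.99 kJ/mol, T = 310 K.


Keq = exp(-dG0 * 1000 / (R * T))
Keq = exp(-(-29.99) * 1000 / (8.314 * 310))
Keq = 113100.0204

113100.0204


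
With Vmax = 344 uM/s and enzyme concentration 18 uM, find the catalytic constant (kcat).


kcat = Vmax / [E]t
kcat = 344 / 18
kcat = 19.1111 s^-1

19.1111 s^-1


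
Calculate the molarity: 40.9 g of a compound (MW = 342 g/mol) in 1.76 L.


C = (mass / MW) / volume
C = (40.9 / 342) / 1.76
C = 0.0679 M

0.0679 M


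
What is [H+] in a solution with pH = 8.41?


[H+] = 10^(-pH)
[H+] = 10^(-8.41)
[H+] = 3.890e-09 M

3.890e-09 M


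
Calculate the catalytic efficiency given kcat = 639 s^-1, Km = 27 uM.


Catalytic efficiency = kcat / Km
= 639 / 27
= 23.6667 uM^-1*s^-1

23.6667 uM^-1*s^-1


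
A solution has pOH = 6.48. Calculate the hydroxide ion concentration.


[OH-] = 10^(-pOH)
[OH-] = 10^(-6.48)
[OH-] = 3.311e-07 M

3.311e-07 M


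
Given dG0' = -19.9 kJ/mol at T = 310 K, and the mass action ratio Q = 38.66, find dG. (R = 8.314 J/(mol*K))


dG = dG0' + RT * ln(Q) / 1000
dG = -19.9 + 8.314 * 310 * ln(38.66) / 1000
dG = -10.4803 kJ/mol

-10.4803 kJ/mol


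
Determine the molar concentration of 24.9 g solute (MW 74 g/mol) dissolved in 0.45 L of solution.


C = (mass / MW) / volume
C = (24.9 / 74) / 0.45
C = 0.7477 M

0.7477 M


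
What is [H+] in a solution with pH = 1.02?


[H+] = 10^(-pH)
[H+] = 10^(-1.02)
[H+] = 0.0955 M

0.0955 M


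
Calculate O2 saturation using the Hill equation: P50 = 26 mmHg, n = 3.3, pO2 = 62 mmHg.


Y = pO2^n / (P50^n + pO2^n)
Y = 62^3.3 / (26^3.3 + 62^3.3)
Y = 94.62%

94.62%


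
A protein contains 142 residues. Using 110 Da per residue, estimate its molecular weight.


MW = n_residues * 110 Da
MW = 142 * 110
MW = 15620 Da

15620 Da


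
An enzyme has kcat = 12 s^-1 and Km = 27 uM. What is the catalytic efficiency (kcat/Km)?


Catalytic efficiency = kcat / Km
= 12 / 27
= 0.4444 uM^-1*s^-1

0.4444 uM^-1*s^-1


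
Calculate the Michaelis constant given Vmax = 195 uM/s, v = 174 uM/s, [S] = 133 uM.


Km = [S] * (Vmax - v) / v
Km = 133 * (195 - 174) / 174
Km = 16.0517 uM

16.0517 uM


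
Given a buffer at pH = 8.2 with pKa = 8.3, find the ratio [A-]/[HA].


[A-]/[HA] = 10^(pH - pKa)
= 10^(8.2 - 8.3)
= 0.7943

0.7943


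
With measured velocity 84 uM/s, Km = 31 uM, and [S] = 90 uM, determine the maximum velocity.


Vmax = v * (Km + [S]) / [S]
Vmax = 84 * (31 + 90) / 90
Vmax = 112.9333 uM/s

112.9333 uM/s


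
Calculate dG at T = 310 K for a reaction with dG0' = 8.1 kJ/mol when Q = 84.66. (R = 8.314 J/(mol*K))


dG = dG0' + RT * ln(Q) / 1000
dG = 8.1 + 8.314 * 310 * ln(84.66) / 1000
dG = 19.5399 kJ/mol

19.5399 kJ/mol


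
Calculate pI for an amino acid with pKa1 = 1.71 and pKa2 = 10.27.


pI = (pKa1 + pKa2) / 2
pI = (1.71 + 10.27) / 2
pI = 5.99

5.99


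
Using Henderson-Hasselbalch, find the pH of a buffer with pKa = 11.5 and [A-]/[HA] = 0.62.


pH = pKa + log10([A-]/[HA])
pH = 11.5 + log10(0.62)
pH = 11.2924

11.2924


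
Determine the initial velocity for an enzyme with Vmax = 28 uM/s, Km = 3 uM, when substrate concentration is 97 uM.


v = Vmax * [S] / (Km + [S])
v = 28 * 97 / (3 + 97)
v = 27.16 uM/s

27.16 uM/s


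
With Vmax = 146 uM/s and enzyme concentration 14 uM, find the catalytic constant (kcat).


kcat = Vmax / [E]t
kcat = 146 / 14
kcat = 10.4286 s^-1

10.4286 s^-1


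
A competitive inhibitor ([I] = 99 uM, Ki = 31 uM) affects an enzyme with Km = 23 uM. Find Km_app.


Km_app = Km * (1 + [I]/Ki)
Km_app = 23 * (1 + 99/31)
Km_app = 96.4516 uM

96.4516 uM


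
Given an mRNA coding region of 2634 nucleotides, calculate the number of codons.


codons = nucleotides / 3
codons = 2634 / 3 = 878

878


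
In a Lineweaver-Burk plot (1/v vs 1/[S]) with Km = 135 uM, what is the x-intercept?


x-intercept = -1/Km
= -1/135
= -0.0074 1/uM

-0.0074 1/uM


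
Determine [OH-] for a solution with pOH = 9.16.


[OH-] = 10^(-pOH)
[OH-] = 10^(-9.16)
[OH-] = 6.918e-10 M

6.918e-10 M


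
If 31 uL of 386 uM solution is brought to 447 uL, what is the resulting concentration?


C2 = C1 * V1 / V2
C2 = 386 * 31 / 447
C2 = 26.7696 uM

26.7696 uM


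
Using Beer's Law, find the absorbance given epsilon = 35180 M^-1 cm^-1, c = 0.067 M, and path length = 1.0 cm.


A = epsilon * c * l
A = 35180 * 0.067 * 1.0
A = 2357.06

2357.06


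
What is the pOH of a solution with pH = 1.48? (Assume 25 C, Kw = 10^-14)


pOH = 14 - pH
pOH = 14 - 1.48
pOH = 12.52

12.52


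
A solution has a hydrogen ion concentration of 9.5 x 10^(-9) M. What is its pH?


pH = -log10([H+])
pH = -log10(9.5 x 10^(-9))
pH = 8.0223

8.0223


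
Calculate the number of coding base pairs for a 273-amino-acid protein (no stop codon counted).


Each amino acid = 1 codon = 3 bp
bp = 273 * 3 = 819 bp

819 bp


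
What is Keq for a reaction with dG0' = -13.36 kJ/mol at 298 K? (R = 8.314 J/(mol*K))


Keq = exp(-dG0 * 1000 / (R * T))
Keq = exp(-(-13.36) * 1000 / (8.314 * 298))
Keq = 219.7249

219.7249


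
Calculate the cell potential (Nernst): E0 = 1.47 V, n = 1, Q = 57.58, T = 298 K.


E = E0 - (RT/nF) * ln(Q)
E = 1.47 - (8.314 * 298 / (1 * 96485)) * ln(57.58)
E = 1.3659 V

1.3659 V


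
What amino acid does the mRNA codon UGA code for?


Standard genetic code lookup.
Codon UGA -> Stop

Stop


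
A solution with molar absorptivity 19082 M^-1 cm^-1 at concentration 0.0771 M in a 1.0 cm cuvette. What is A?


A = epsilon * c * l
A = 19082 * 0.0771 * 1.0
A = 1471.2222

1471.2222


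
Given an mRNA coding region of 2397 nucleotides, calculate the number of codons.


codons = nucleotides / 3
codons = 2397 / 3 = 799

799


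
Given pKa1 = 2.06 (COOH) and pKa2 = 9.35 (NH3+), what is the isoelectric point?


pI = (pKa1 + pKa2) / 2
pI = (2.06 + 9.35) / 2
pI = 5.705

5.705


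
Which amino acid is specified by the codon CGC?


Standard genetic code lookup.
Codon CGC -> Arg

Arg


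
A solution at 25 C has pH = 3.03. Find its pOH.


pOH = 14 - pH
pOH = 14 - 3.03
pOH = 10.97

10.97


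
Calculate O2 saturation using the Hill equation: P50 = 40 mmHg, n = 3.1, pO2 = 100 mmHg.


Y = pO2^n / (P50^n + pO2^n)
Y = 100^3.1 / (40^3.1 + 100^3.1)
Y = 94.48%

94.48%


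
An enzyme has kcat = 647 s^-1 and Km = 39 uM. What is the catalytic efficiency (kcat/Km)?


Catalytic efficiency = kcat / Km
= 647 / 39
= 16.5897 uM^-1*s^-1

16.5897 uM^-1*s^-1


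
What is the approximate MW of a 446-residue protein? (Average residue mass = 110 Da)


MW = n_residues * 110 Da
MW = 446 * 110
MW = 49060 Da

49060 Da


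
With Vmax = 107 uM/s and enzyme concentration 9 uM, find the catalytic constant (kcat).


kcat = Vmax / [E]t
kcat = 107 / 9
kcat = 11.8889 s^-1

11.8889 s^-1


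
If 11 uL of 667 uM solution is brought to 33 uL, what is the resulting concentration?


C2 = C1 * V1 / V2
C2 = 667 * 11 / 33
C2 = 222.3333 uM

222.3333 uM


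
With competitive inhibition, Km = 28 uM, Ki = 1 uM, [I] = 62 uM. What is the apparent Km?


Km_app = Km * (1 + [I]/Ki)
Km_app = 28 * (1 + 62/1)
Km_app = 1764.0 uM

1764.0 uM


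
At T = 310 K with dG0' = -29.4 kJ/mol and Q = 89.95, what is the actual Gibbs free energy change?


dG = dG0' + RT * ln(Q) / 1000
dG = -29.4 + 8.314 * 310 * ln(89.95) / 1000
dG = -17.8039 kJ/mol

-17.8039 kJ/mol


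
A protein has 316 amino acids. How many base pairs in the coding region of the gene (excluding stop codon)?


Each amino acid = 1 codon = 3 bp
bp = 316 * 3 = 948 bp

948 bp


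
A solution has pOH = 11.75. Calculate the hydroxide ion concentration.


[OH-] = 10^(-pOH)
[OH-] = 10^(-11.75)
[OH-] = 1.778e-12 M

1.778e-12 M


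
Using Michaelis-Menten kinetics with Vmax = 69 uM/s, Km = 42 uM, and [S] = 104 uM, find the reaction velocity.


v = Vmax * [S] / (Km + [S])
v = 69 * 104 / (42 + 104)
v = 49.1507 uM/s

49.1507 uM/s


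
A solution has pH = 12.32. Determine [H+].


[H+] = 10^(-pH)
[H+] = 10^(-12.32)
[H+] = 4.786e-13 M

4.786e-13 M


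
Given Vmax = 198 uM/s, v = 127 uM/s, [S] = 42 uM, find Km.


Km = [S] * (Vmax - v) / v
Km = 42 * (198 - 127) / 127
Km = 23.4803 uM

23.4803 uM


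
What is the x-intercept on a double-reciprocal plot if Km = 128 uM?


x-intercept = -1/Km
= -1/128
= -0.0078 1/uM

-0.0078 1/uM


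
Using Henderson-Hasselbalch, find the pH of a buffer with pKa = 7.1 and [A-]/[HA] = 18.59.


pH = pKa + log10([A-]/[HA])
pH = 7.1 + log10(18.59)
pH = 8.3693

8.3693


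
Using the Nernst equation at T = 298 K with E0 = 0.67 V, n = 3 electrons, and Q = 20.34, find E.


E = E0 - (RT/nF) * ln(Q)
E = 0.67 - (8.314 * 298 / (3 * 96485)) * ln(20.34)
E = 0.6442 V

0.6442 V


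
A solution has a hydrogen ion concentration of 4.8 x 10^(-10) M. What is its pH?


pH = -log10([H+])
pH = -log10(4.8 x 10^(-10))
pH = 9.3188

9.3188


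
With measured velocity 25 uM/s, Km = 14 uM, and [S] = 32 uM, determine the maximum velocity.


Vmax = v * (Km + [S]) / [S]
Vmax = 25 * (14 + 32) / 32
Vmax = 35.9375 uM/s

35.9375 uM/s


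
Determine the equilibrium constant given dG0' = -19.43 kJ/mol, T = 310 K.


Keq = exp(-dG0 * 1000 / (R * T))
Keq = exp(-(-19.43) * 1000 / (8.314 * 310))
Keq = 1879.5361

1879.5361


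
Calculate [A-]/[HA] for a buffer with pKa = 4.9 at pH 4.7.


[A-]/[HA] = 10^(pH - pKa)
= 10^(4.7 - 4.9)
= 0.631

0.631


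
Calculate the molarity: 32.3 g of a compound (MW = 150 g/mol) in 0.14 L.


C = (mass / MW) / volume
C = (32.3 / 150) / 0.14
C = 1.5381 M

1.5381 M


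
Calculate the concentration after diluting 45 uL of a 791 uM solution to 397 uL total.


C2 = C1 * V1 / V2
C2 = 791 * 45 / 397
C2 = 89.6599 uM

89.6599 uM


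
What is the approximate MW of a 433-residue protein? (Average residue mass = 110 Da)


MW = n_residues * 110 Da
MW = 433 * 110
MW = 47630 Da

47630 Da


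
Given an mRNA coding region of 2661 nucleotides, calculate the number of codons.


codons = nucleotides / 3
codons = 2661 / 3 = 887

887


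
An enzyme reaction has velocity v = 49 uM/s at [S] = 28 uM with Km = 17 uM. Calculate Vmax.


Vmax = v * (Km + [S]) / [S]
Vmax = 49 * (17 + 28) / 28
Vmax = 78.75 uM/s

78.75 uM/s


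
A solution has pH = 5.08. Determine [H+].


[H+] = 10^(-pH)
[H+] = 10^(-5.08)
[H+] = 8.318e-06 M

8.318e-06 M


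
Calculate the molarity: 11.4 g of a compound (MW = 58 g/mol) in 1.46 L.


C = (mass / MW) / volume
C = (11.4 / 58) / 1.46
C = 0.1346 M

0.1346 M


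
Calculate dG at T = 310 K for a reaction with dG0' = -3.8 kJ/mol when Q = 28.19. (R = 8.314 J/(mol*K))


dG = dG0' + RT * ln(Q) / 1000
dG = -3.8 + 8.314 * 310 * ln(28.19) / 1000
dG = 4.8057 kJ/mol

4.8057 kJ/mol


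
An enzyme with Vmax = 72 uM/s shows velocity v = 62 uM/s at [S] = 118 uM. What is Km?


Km = [S] * (Vmax - v) / v
Km = 118 * (72 - 62) / 62
Km = 19.0323 uM

19.0323 uM


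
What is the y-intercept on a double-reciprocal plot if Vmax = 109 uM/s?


y-intercept = 1/Vmax
= 1/109
= 0.0092 s/uM

0.0092 s/uM


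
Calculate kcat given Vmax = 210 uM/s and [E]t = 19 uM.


kcat = Vmax / [E]t
kcat = 210 / 19
kcat = 11.0526 s^-1

11.0526 s^-1


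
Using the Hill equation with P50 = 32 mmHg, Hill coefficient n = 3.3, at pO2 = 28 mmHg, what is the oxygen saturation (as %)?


Y = pO2^n / (P50^n + pO2^n)
Y = 28^3.3 / (32^3.3 + 28^3.3)
Y = 39.16%

39.16%


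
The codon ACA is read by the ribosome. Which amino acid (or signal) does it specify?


Standard genetic code lookup.
Codon ACA -> Thr

Thr


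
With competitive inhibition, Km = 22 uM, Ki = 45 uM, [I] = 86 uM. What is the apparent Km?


Km_app = Km * (1 + [I]/Ki)
Km_app = 22 * (1 + 86/45)
Km_app = 64.0444 uM

64.0444 uM


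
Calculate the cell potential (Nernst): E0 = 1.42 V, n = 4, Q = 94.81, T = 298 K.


E = E0 - (RT/nF) * ln(Q)
E = 1.42 - (8.314 * 298 / (4 * 96485)) * ln(94.81)
E = 1.3908 V

1.3908 V


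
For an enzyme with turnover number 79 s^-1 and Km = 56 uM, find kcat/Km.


Catalytic efficiency = kcat / Km
= 79 / 56
= 1.4107 uM^-1*s^-1

1.4107 uM^-1*s^-1


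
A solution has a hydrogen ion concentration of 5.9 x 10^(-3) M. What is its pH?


pH = -log10([H+])
pH = -log10(5.9 x 10^(-3))
pH = 2.2291

2.2291


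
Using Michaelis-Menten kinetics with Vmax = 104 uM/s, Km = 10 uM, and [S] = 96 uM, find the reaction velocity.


v = Vmax * [S] / (Km + [S])
v = 104 * 96 / (10 + 96)
v = 94.1887 uM/s

94.1887 uM/s


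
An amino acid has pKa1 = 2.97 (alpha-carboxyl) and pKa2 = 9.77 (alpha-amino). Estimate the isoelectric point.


pI = (pKa1 + pKa2) / 2
pI = (2.97 + 9.77) / 2
pI = 6.37

6.37


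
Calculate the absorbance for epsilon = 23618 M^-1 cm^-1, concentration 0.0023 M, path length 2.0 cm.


A = epsilon * c * l
A = 23618 * 0.0023 * 2.0
A = 108.6428

108.6428


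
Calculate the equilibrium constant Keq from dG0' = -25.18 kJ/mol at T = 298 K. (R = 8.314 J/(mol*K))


Keq = exp(-dG0 * 1000 / (R * T))
Keq = exp(-(-25.18) * 1000 / (8.314 * 298))
Keq = 25930.5187

25930.5187


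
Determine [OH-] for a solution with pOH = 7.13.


[OH-] = 10^(-pOH)
[OH-] = 10^(-7.13)
[OH-] = 7.413e-08 M

7.413e-08 M


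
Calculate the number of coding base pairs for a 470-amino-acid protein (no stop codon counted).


Each amino acid = 1 codon = 3 bp
bp = 470 * 3 = 1410 bp

1410 bp


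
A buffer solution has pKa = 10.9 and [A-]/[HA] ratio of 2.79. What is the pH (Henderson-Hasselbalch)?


pH = pKa + log10([A-]/[HA])
pH = 10.9 + log10(2.79)
pH = 11.3456

11.3456


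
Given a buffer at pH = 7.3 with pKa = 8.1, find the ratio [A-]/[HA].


[A-]/[HA] = 10^(pH - pKa)
= 10^(7.3 - 8.1)
= 0.1585

0.1585


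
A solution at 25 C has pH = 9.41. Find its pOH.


pOH = 14 - pH
pOH = 14 - 9.41
pOH = 4.59

4.59


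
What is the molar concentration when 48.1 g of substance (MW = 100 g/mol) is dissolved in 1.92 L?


C = (mass / MW) / volume
C = (48.1 / 100) / 1.92
C = 0.2505 M

0.2505 M


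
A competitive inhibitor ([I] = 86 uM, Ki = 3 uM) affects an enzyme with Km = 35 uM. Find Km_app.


Km_app = Km * (1 + [I]/Ki)
Km_app = 35 * (1 + 86/3)
Km_app = 1038.3333 uM

1038.3333 uM


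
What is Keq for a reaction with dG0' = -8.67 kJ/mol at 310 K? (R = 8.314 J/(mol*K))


Keq = exp(-dG0 * 1000 / (R * T))
Keq = exp(-(-8.67) * 1000 / (8.314 * 310))
Keq = 28.9027

28.9027


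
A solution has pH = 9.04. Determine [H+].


[H+] = 10^(-pH)
[H+] = 10^(-9.04)
[H+] = 9.120e-10 M

9.120e-10 M


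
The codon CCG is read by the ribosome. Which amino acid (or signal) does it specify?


Standard genetic code lookup.
Codon CCG -> Pro

Pro


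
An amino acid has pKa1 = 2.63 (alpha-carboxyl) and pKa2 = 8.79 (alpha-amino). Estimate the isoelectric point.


pI = (pKa1 + pKa2) / 2
pI = (2.63 + 8.79) / 2
pI = 5.71

5.71


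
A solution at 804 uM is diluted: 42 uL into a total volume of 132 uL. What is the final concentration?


C2 = C1 * V1 / V2
C2 = 804 * 42 / 132
C2 = 255.8182 uM

255.8182 uM


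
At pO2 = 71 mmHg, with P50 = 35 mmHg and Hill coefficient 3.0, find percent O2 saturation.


Y = pO2^n / (P50^n + pO2^n)
Y = 71^3.0 / (35^3.0 + 71^3.0)
Y = 89.3%

89.3%


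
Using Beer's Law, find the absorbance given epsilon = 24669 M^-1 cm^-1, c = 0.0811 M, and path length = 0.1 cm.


A = epsilon * c * l
A = 24669 * 0.0811 * 0.1
A = 200.0656

200.0656


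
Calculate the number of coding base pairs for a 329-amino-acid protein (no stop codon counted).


Each amino acid = 1 codon = 3 bp
bp = 329 * 3 = 987 bp

987 bp


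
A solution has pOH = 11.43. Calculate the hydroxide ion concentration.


[OH-] = 10^(-pOH)
[OH-] = 10^(-11.43)
[OH-] = 3.715e-12 M

3.715e-12 M


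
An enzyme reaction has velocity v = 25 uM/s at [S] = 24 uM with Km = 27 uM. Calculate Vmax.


Vmax = v * (Km + [S]) / [S]
Vmax = 25 * (27 + 24) / 24
Vmax = 53.125 uM/s

53.125 uM/s


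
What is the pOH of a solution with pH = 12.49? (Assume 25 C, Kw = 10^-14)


pOH = 14 - pH
pOH = 14 - 12.49
pOH = 1.51

1.51


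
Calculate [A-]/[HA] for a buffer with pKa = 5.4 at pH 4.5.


[A-]/[HA] = 10^(pH - pKa)
= 10^(4.5 - 5.4)
= 0.1259

0.1259


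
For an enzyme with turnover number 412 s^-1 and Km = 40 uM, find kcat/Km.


Catalytic efficiency = kcat / Km
= 412 / 40
= 10.3 uM^-1*s^-1

10.3 uM^-1*s^-1


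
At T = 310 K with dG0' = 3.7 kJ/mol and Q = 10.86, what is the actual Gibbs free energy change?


dG = dG0' + RT * ln(Q) / 1000
dG = 3.7 + 8.314 * 310 * ln(10.86) / 1000
dG = 9.8472 kJ/mol

9.8472 kJ/mol


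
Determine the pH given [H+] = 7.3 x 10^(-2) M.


pH = -log10([H+])
pH = -log10(7.3 x 10^(-2))
pH = 1.1367

1.1367


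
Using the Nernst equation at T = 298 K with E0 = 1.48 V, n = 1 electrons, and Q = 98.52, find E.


E = E0 - (RT/nF) * ln(Q)
E = 1.48 - (8.314 * 298 / (1 * 96485)) * ln(98.52)
E = 1.3621 V

1.3621 V


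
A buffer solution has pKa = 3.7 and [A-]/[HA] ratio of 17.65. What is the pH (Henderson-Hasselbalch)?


pH = pKa + log10([A-]/[HA])
pH = 3.7 + log10(17.65)
pH = 4.9467

4.9467


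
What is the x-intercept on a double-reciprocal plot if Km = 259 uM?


x-intercept = -1/Km
= -1/259
= -0.0039 1/uM

-0.0039 1/uM


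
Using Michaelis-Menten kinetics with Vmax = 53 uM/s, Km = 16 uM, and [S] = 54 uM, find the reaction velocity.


v = Vmax * [S] / (Km + [S])
v = 53 * 54 / (16 + 54)
v = 40.8857 uM/s

40.8857 uM/s


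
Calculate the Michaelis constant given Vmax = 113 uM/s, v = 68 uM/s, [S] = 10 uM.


Km = [S] * (Vmax - v) / v
Km = 10 * (113 - 68) / 68
Km = 6.6176 uM

6.6176 uM


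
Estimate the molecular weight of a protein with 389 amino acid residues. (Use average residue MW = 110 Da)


MW = n_residues * 110 Da
MW = 389 * 110
MW = 42790 Da

42790 Da


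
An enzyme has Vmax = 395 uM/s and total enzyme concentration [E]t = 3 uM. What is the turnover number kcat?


kcat = Vmax / [E]t
kcat = 395 / 3
kcat = 131.6667 s^-1

131.6667 s^-1


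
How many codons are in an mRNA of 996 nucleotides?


codons = nucleotides / 3
codons = 996 / 3 = 332

332


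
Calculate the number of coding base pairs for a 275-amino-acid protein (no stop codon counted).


Each amino acid = 1 codon = 3 bp
bp = 275 * 3 = 825 bp

825 bp


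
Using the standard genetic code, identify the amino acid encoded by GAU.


Standard genetic code lookup.
Codon GAU -> Asp

Asp


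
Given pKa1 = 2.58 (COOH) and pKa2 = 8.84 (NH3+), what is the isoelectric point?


pI = (pKa1 + pKa2) / 2
pI = (2.58 + 8.84) / 2
pI = 5.71

5.71


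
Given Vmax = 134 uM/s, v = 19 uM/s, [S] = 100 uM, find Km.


Km = [S] * (Vmax - v) / v
Km = 100 * (134 - 19) / 19
Km = 605.2632 uM

605.2632 uM


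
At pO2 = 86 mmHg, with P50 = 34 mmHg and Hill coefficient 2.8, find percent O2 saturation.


Y = pO2^n / (P50^n + pO2^n)
Y = 86^2.8 / (34^2.8 + 86^2.8)
Y = 93.08%

93.08%


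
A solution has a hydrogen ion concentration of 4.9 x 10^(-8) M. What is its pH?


pH = -log10([H+])
pH = -log10(4.9 x 10^(-8))
pH = 7.3098

7.3098


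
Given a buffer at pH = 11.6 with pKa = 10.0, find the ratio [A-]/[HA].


[A-]/[HA] = 10^(pH - pKa)
= 10^(11.6 - 10.0)
= 39.8107

39.8107


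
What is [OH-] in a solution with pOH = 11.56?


[OH-] = 10^(-pOH)
[OH-] = 10^(-11.56)
[OH-] = 2.754e-12 M

2.754e-12 M


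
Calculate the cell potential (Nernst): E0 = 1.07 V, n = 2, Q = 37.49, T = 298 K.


E = E0 - (RT/nF) * ln(Q)
E = 1.07 - (8.314 * 298 / (2 * 96485)) * ln(37.49)
E = 1.0235 V

1.0235 V


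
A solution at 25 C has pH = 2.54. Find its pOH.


pOH = 14 - pH
pOH = 14 - 2.54
pOH = 11.46

11.46


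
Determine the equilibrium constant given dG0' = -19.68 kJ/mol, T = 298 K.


Keq = exp(-dG0 * 1000 / (R * T))
Keq = exp(-(-19.68) * 1000 / (8.314 * 298))
Keq = 2816.5291

2816.5291


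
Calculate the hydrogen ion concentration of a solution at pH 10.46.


[H+] = 10^(-pH)
[H+] = 10^(-10.46)
[H+] = 3.467e-11 M

3.467e-11 M


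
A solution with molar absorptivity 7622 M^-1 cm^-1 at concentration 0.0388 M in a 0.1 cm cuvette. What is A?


A = epsilon * c * l
A = 7622 * 0.0388 * 0.1
A = 29.5734

29.5734


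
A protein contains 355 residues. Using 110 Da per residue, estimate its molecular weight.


MW = n_residues * 110 Da
MW = 355 * 110
MW = 39050 Da

39050 Da


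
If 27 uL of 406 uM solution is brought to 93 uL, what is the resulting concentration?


C2 = C1 * V1 / V2
C2 = 406 * 27 / 93
C2 = 117.871 uM

117.871 uM


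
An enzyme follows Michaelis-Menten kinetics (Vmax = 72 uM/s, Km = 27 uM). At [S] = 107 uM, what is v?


v = Vmax * [S] / (Km + [S])
v = 72 * 107 / (27 + 107)
v = 57.4925 uM/s

57.4925 uM/s


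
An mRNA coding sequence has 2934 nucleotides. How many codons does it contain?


codons = nucleotides / 3
codons = 2934 / 3 = 978

978


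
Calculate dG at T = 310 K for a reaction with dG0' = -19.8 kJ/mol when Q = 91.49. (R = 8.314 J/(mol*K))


dG = dG0' + RT * ln(Q) / 1000
dG = -19.8 + 8.314 * 310 * ln(91.49) / 1000
dG = -8.1601 kJ/mol

-8.1601 kJ/mol


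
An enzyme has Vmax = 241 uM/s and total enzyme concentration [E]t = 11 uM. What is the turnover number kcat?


kcat = Vmax / [E]t
kcat = 241 / 11
kcat = 21.9091 s^-1

21.9091 s^-1


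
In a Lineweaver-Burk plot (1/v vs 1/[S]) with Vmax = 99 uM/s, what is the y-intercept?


y-intercept = 1/Vmax
= 1/99
= 0.0101 s/uM

0.0101 s/uM


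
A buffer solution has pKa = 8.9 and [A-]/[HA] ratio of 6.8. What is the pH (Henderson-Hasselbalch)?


pH = pKa + log10([A-]/[HA])
pH = 8.9 + log10(6.8)
pH = 9.7325

9.7325


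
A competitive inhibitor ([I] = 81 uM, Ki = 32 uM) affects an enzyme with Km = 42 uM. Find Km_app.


Km_app = Km * (1 + [I]/Ki)
Km_app = 42 * (1 + 81/32)
Km_app = 148.3125 uM

148.3125 uM


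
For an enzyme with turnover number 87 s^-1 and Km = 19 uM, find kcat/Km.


Catalytic efficiency = kcat / Km
= 87 / 19
= 4.5789 uM^-1*s^-1

4.5789 uM^-1*s^-1


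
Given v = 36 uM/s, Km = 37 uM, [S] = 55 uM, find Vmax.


Vmax = v * (Km + [S]) / [S]
Vmax = 36 * (37 + 55) / 55
Vmax = 60.2182 uM/s

60.2182 uM/s


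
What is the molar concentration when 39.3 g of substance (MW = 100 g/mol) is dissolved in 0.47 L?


C = (mass / MW) / volume
C = (39.3 / 100) / 0.47
C = 0.8362 M

0.8362 M


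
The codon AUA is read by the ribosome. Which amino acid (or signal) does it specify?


Standard genetic code lookup.
Codon AUA -> Ile

Ile


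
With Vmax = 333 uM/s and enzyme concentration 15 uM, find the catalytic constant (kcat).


kcat = Vmax / [E]t
kcat = 333 / 15
kcat = 22.2 s^-1

22.2 s^-1


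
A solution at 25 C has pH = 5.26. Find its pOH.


pOH = 14 - pH
pOH = 14 - 5.26
pOH = 8.74

8.74


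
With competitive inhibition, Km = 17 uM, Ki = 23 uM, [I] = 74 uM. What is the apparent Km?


Km_app = Km * (1 + [I]/Ki)
Km_app = 17 * (1 + 74/23)
Km_app = 71.6957 uM

71.6957 uM


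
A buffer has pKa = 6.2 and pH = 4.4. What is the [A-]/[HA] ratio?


[A-]/[HA] = 10^(pH - pKa)
= 10^(4.4 - 6.2)
= 0.0158

0.0158


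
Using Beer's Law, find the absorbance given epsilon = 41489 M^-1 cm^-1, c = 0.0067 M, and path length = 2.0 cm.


A = epsilon * c * l
A = 41489 * 0.0067 * 2.0
A = 555.9526

555.9526


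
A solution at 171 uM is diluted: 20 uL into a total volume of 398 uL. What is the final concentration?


C2 = C1 * V1 / V2
C2 = 171 * 20 / 398
C2 = 8.593 uM

8.593 uM


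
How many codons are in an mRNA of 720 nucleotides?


codons = nucleotides / 3
codons = 720 / 3 = 240

240


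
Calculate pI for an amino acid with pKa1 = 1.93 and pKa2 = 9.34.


pI = (pKa1 + pKa2) / 2
pI = (1.93 + 9.34) / 2
pI = 5.635

5.635


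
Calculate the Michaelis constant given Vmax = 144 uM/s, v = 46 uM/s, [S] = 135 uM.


Km = [S] * (Vmax - v) / v
Km = 135 * (144 - 46) / 46
Km = 287.6087 uM

287.6087 uM


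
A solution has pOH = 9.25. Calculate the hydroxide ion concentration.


[OH-] = 10^(-pOH)
[OH-] = 10^(-9.25)
[OH-] = 5.623e-10 M

5.623e-10 M


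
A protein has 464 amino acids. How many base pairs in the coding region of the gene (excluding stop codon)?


Each amino acid = 1 codon = 3 bp
bp = 464 * 3 = 1392 bp

1392 bp


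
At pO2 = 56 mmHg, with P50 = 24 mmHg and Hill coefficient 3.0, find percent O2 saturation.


Y = pO2^n / (P50^n + pO2^n)
Y = 56^3.0 / (24^3.0 + 56^3.0)
Y = 92.7%

92.7%


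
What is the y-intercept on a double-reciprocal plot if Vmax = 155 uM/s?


y-intercept = 1/Vmax
= 1/155
= 0.0065 s/uM

0.0065 s/uM


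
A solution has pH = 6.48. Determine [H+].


[H+] = 10^(-pH)
[H+] = 10^(-6.48)
[H+] = 3.311e-07 M

3.311e-07 M


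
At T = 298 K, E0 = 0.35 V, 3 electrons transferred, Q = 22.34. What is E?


E = E0 - (RT/nF) * ln(Q)
E = 0.35 - (8.314 * 298 / (3 * 96485)) * ln(22.34)
E = 0.3234 V

0.3234 V


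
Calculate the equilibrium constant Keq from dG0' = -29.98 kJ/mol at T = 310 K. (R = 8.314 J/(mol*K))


Keq = exp(-dG0 * 1000 / (R * T))
Keq = exp(-(-29.98) * 1000 / (8.314 * 310))
Keq = 112662.046

112662.046


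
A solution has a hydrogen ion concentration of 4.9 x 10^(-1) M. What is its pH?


pH = -log10([H+])
pH = -log10(4.9 x 10^(-1))
pH = 0.3098

0.3098


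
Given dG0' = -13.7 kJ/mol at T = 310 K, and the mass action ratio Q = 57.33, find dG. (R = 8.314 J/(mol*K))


dG = dG0' + RT * ln(Q) / 1000
dG = -13.7 + 8.314 * 310 * ln(57.33) / 1000
dG = -3.2648 kJ/mol

-3.2648 kJ/mol


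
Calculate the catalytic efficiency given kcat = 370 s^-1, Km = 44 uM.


Catalytic efficiency = kcat / Km
= 370 / 44
= 8.4091 uM^-1*s^-1

8.4091 uM^-1*s^-1


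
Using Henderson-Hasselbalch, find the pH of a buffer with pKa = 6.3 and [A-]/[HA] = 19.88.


pH = pKa + log10([A-]/[HA])
pH = 6.3 + log10(19.88)
pH = 7.5984

7.5984


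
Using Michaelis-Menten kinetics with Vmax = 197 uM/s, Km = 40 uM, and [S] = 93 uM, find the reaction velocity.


v = Vmax * [S] / (Km + [S])
v = 197 * 93 / (40 + 93)
v = 137.7519 uM/s

137.7519 uM/s


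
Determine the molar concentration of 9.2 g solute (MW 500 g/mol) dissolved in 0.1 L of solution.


C = (mass / MW) / volume
C = (9.2 / 500) / 0.1
C = 0.184 M

0.184 M


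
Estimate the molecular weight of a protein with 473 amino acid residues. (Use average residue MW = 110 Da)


MW = n_residues * 110 Da
MW = 473 * 110
MW = 52030 Da

52030 Da


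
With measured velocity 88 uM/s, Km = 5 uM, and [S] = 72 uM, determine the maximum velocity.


Vmax = v * (Km + [S]) / [S]
Vmax = 88 * (5 + 72) / 72
Vmax = 94.1111 uM/s

94.1111 uM/s


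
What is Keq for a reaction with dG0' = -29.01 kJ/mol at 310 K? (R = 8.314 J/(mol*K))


Keq = exp(-dG0 * 1000 / (R * T))
Keq = exp(-(-29.01) * 1000 / (8.314 * 310))
Keq = 77326.4117

77326.4117


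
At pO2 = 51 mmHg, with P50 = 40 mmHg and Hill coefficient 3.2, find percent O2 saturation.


Y = pO2^n / (P50^n + pO2^n)
Y = 51^3.2 / (40^3.2 + 51^3.2)
Y = 68.51%

68.51%


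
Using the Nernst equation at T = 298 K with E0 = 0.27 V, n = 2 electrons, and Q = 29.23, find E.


E = E0 - (RT/nF) * ln(Q)
E = 0.27 - (8.314 * 298 / (2 * 96485)) * ln(29.23)
E = 0.2267 V

0.2267 V


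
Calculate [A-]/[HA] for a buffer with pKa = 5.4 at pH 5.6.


[A-]/[HA] = 10^(pH - pKa)
= 10^(5.6 - 5.4)
= 1.5849

1.5849


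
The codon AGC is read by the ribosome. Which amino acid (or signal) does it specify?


Standard genetic code lookup.
Codon AGC -> Ser

Ser


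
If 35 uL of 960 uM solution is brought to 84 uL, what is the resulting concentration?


C2 = C1 * V1 / V2
C2 = 960 * 35 / 84
C2 = 400.0 uM

400.0 uM


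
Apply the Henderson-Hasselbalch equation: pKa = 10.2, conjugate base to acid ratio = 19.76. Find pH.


pH = pKa + log10([A-]/[HA])
pH = 10.2 + log10(19.76)
pH = 11.4958

11.4958


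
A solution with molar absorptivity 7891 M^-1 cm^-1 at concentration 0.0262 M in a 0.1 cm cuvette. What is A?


A = epsilon * c * l
A = 7891 * 0.0262 * 0.1
A = 20.6744

20.6744


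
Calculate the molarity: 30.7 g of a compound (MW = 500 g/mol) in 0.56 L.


C = (mass / MW) / volume
C = (30.7 / 500) / 0.56
C = 0.1096 M

0.1096 M


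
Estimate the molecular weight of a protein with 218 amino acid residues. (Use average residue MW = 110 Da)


MW = n_residues * 110 Da
MW = 218 * 110
MW = 23980 Da

23980 Da


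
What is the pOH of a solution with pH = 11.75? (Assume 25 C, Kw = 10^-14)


pOH = 14 - pH
pOH = 14 - 11.75
pOH = 2.25

2.25


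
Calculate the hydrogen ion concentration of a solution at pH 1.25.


[H+] = 10^(-pH)
[H+] = 10^(-1.25)
[H+] = 0.0562 M

0.0562 M


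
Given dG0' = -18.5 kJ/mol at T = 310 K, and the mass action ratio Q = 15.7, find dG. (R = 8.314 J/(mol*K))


dG = dG0' + RT * ln(Q) / 1000
dG = -18.5 + 8.314 * 310 * ln(15.7) / 1000
dG = -11.4029 kJ/mol

-11.4029 kJ/mol


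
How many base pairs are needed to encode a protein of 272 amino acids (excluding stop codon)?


Each amino acid = 1 codon = 3 bp
bp = 272 * 3 = 816 bp

816 bp


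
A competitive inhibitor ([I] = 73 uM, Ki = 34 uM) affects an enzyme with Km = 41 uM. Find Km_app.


Km_app = Km * (1 + [I]/Ki)
Km_app = 41 * (1 + 73/34)
Km_app = 129.0294 uM

129.0294 uM


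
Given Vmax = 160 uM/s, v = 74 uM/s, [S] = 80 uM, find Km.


Km = [S] * (Vmax - v) / v
Km = 80 * (160 - 74) / 74
Km = 92.973 uM

92.973 uM


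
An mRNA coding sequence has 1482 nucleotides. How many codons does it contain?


codons = nucleotides / 3
codons = 1482 / 3 = 494

494


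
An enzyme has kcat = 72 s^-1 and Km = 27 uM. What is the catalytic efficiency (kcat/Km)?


Catalytic efficiency = kcat / Km
= 72 / 27
= 2.6667 uM^-1*s^-1

2.6667 uM^-1*s^-1


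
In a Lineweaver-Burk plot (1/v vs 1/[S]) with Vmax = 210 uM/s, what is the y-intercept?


y-intercept = 1/Vmax
= 1/210
= 0.0048 s/uM

0.0048 s/uM


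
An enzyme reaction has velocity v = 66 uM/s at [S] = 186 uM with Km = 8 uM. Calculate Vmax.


Vmax = v * (Km + [S]) / [S]
Vmax = 66 * (8 + 186) / 186
Vmax = 68.8387 uM/s

68.8387 uM/s


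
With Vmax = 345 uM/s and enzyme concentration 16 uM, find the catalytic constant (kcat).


kcat = Vmax / [E]t
kcat = 345 / 16
kcat = 21.5625 s^-1

21.5625 s^-1


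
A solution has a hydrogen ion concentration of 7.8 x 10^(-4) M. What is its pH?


pH = -log10([H+])
pH = -log10(7.8 x 10^(-4))
pH = 3.1079

3.1079


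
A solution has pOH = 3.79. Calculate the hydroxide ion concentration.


[OH-] = 10^(-pOH)
[OH-] = 10^(-3.79)
[OH-] = 1.622e-04 M

1.622e-04 M


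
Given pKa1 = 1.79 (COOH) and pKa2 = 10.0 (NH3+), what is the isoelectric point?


pI = (pKa1 + pKa2) / 2
pI = (1.79 + 10.0) / 2
pI = 5.895

5.895


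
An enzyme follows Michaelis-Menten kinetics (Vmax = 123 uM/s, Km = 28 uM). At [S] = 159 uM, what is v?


v = Vmax * [S] / (Km + [S])
v = 123 * 159 / (28 + 159)
v = 104.5829 uM/s

104.5829 uM/s


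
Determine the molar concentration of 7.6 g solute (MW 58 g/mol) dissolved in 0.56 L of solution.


C = (mass / MW) / volume
C = (7.6 / 58) / 0.56
C = 0.234 M

0.234 M


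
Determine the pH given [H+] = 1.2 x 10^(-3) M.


pH = -log10([H+])
pH = -log10(1.2 x 10^(-3))
pH = 2.9208

2.9208


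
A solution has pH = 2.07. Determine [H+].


[H+] = 10^(-pH)
[H+] = 10^(-2.07)
[H+] = 0.0085 M

0.0085 M


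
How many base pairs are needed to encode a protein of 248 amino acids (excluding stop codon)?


Each amino acid = 1 codon = 3 bp
bp = 248 * 3 = 744 bp

744 bp


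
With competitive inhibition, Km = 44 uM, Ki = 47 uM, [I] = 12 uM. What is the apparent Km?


Km_app = Km * (1 + [I]/Ki)
Km_app = 44 * (1 + 12/47)
Km_app = 55.234 uM

55.234 uM


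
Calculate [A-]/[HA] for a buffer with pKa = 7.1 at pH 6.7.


[A-]/[HA] = 10^(pH - pKa)
= 10^(6.7 - 7.1)
= 0.3981

0.3981


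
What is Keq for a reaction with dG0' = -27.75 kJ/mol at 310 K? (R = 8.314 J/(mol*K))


Keq = exp(-dG0 * 1000 / (R * T))
Keq = exp(-(-27.75) * 1000 / (8.314 * 310))
Keq = 47425.471

47425.471


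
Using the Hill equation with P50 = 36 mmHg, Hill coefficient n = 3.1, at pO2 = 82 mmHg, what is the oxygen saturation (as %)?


Y = pO2^n / (P50^n + pO2^n)
Y = 82^3.1 / (36^3.1 + 82^3.1)
Y = 92.77%

92.77%


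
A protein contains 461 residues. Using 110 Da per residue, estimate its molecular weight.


MW = n_residues * 110 Da
MW = 461 * 110
MW = 50710 Da

50710 Da


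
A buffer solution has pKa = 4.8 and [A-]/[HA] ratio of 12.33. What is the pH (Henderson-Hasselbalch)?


pH = pKa + log10([A-]/[HA])
pH = 4.8 + log10(12.33)
pH = 5.891

5.891


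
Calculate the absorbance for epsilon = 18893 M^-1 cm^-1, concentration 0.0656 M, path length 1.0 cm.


A = epsilon * c * l
A = 18893 * 0.0656 * 1.0
A = 1239.3808

1239.3808


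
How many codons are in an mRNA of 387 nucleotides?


codons = nucleotides / 3
codons = 387 / 3 = 129

129


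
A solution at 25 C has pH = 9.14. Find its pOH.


pOH = 14 - pH
pOH = 14 - 9.14
pOH = 4.86

4.86


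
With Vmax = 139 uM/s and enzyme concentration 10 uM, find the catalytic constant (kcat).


kcat = Vmax / [E]t
kcat = 139 / 10
kcat = 13.9 s^-1

13.9 s^-1


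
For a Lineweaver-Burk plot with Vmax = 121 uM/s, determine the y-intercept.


y-intercept = 1/Vmax
= 1/121
= 0.0083 s/uM

0.0083 s/uM


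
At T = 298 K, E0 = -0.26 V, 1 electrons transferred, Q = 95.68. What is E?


E = E0 - (RT/nF) * ln(Q)
E = -0.26 - (8.314 * 298 / (1 * 96485)) * ln(95.68)
E = -0.3771 V

-0.3771 V


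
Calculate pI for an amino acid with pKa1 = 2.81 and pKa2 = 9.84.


pI = (pKa1 + pKa2) / 2
pI = (2.81 + 9.84) / 2
pI = 6.325

6.325


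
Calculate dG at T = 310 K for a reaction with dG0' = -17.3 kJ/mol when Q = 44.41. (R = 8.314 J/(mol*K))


dG = dG0' + RT * ln(Q) / 1000
dG = -17.3 + 8.314 * 310 * ln(44.41) / 1000
dG = -7.523 kJ/mol

-7.523 kJ/mol


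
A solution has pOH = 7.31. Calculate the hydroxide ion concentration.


[OH-] = 10^(-pOH)
[OH-] = 10^(-7.31)
[OH-] = 4.898e-08 M

4.898e-08 M


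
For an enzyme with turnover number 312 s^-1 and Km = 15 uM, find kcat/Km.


Catalytic efficiency = kcat / Km
= 312 / 15
= 20.8 uM^-1*s^-1

20.8 uM^-1*s^-1


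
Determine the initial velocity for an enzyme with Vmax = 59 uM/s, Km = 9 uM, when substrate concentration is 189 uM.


v = Vmax * [S] / (Km + [S])
v = 59 * 189 / (9 + 189)
v = 56.3182 uM/s

56.3182 uM/s


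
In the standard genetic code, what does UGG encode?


Standard genetic code lookup.
Codon UGG -> Trp

Trp


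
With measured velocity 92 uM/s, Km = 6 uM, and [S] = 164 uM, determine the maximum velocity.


Vmax = v * (Km + [S]) / [S]
Vmax = 92 * (6 + 164) / 164
Vmax = 95.3659 uM/s

95.3659 uM/s


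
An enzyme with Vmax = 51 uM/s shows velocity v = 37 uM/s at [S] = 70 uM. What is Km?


Km = [S] * (Vmax - v) / v
Km = 70 * (51 - 37) / 37
Km = 26.4865 uM

26.4865 uM


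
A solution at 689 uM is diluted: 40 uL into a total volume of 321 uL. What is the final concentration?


C2 = C1 * V1 / V2
C2 = 689 * 40 / 321
C2 = 85.8567 uM

85.8567 uM


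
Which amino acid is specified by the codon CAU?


Standard genetic code lookup.
Codon CAU -> His

His


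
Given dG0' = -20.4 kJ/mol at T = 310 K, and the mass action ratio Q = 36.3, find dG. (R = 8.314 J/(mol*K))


dG = dG0' + RT * ln(Q) / 1000
dG = -20.4 + 8.314 * 310 * ln(36.3) / 1000
dG = -11.1427 kJ/mol

-11.1427 kJ/mol


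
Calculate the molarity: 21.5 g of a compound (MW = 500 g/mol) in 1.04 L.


C = (mass / MW) / volume
C = (21.5 / 500) / 1.04
C = 0.0413 M

0.0413 M


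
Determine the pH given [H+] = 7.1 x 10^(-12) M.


pH = -log10([H+])
pH = -log10(7.1 x 10^(-12))
pH = 11.1487

11.1487


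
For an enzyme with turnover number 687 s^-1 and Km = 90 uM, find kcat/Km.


Catalytic efficiency = kcat / Km
= 687 / 90
= 7.6333 uM^-1*s^-1

7.6333 uM^-1*s^-1


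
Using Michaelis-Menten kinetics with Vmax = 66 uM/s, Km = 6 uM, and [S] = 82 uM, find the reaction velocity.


v = Vmax * [S] / (Km + [S])
v = 66 * 82 / (6 + 82)
v = 61.5 uM/s

61.5 uM/s


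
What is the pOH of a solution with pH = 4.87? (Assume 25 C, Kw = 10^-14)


pOH = 14 - pH
pOH = 14 - 4.87
pOH = 9.13

9.13


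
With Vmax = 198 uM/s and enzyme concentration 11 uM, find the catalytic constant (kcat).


kcat = Vmax / [E]t
kcat = 198 / 11
kcat = 18.0 s^-1

18.0 s^-1


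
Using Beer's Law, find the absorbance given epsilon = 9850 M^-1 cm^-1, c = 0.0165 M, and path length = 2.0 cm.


A = epsilon * c * l
A = 9850 * 0.0165 * 2.0
A = 325.05

325.05


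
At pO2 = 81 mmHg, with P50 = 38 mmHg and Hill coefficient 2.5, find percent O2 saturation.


Y = pO2^n / (P50^n + pO2^n)
Y = 81^2.5 / (38^2.5 + 81^2.5)
Y = 86.9%

86.9%


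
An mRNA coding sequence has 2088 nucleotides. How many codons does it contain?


codons = nucleotides / 3
codons = 2088 / 3 = 696

696


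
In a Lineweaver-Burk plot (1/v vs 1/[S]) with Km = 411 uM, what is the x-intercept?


x-intercept = -1/Km
= -1/411
= -0.0024 1/uM

-0.0024 1/uM


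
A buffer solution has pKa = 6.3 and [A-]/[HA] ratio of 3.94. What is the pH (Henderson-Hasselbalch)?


pH = pKa + log10([A-]/[HA])
pH = 6.3 + log10(3.94)
pH = 6.8955

6.8955


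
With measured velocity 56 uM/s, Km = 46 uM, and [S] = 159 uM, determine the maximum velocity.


Vmax = v * (Km + [S]) / [S]
Vmax = 56 * (46 + 159) / 159
Vmax = 72.2013 uM/s

72.2013 uM/s


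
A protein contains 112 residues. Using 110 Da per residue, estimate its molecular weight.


MW = n_residues * 110 Da
MW = 112 * 110
MW = 12320 Da

12320 Da


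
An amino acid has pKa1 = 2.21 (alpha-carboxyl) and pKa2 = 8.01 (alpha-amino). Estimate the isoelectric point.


pI = (pKa1 + pKa2) / 2
pI = (2.21 + 8.01) / 2
pI = 5.11

5.11


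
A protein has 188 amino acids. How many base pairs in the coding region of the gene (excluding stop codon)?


Each amino acid = 1 codon = 3 bp
bp = 188 * 3 = 564 bp

564 bp


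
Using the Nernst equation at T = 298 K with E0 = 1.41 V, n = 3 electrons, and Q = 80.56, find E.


E = E0 - (RT/nF) * ln(Q)
E = 1.41 - (8.314 * 298 / (3 * 96485)) * ln(80.56)
E = 1.3724 V

1.3724 V


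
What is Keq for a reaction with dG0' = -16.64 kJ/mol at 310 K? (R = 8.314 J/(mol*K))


Keq = exp(-dG0 * 1000 / (R * T))
Keq = exp(-(-16.64) * 1000 / (8.314 * 310))
Keq = 636.6811

636.6811


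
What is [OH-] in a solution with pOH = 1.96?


[OH-] = 10^(-pOH)
[OH-] = 10^(-1.96)
[OH-] = 0.011 M

0.011 M


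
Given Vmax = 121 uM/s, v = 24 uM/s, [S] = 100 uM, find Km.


Km = [S] * (Vmax - v) / v
Km = 100 * (121 - 24) / 24
Km = 404.1667 uM

404.1667 uM


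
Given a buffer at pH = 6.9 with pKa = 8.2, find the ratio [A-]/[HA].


[A-]/[HA] = 10^(pH - pKa)
= 10^(6.9 - 8.2)
= 0.0501

0.0501
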